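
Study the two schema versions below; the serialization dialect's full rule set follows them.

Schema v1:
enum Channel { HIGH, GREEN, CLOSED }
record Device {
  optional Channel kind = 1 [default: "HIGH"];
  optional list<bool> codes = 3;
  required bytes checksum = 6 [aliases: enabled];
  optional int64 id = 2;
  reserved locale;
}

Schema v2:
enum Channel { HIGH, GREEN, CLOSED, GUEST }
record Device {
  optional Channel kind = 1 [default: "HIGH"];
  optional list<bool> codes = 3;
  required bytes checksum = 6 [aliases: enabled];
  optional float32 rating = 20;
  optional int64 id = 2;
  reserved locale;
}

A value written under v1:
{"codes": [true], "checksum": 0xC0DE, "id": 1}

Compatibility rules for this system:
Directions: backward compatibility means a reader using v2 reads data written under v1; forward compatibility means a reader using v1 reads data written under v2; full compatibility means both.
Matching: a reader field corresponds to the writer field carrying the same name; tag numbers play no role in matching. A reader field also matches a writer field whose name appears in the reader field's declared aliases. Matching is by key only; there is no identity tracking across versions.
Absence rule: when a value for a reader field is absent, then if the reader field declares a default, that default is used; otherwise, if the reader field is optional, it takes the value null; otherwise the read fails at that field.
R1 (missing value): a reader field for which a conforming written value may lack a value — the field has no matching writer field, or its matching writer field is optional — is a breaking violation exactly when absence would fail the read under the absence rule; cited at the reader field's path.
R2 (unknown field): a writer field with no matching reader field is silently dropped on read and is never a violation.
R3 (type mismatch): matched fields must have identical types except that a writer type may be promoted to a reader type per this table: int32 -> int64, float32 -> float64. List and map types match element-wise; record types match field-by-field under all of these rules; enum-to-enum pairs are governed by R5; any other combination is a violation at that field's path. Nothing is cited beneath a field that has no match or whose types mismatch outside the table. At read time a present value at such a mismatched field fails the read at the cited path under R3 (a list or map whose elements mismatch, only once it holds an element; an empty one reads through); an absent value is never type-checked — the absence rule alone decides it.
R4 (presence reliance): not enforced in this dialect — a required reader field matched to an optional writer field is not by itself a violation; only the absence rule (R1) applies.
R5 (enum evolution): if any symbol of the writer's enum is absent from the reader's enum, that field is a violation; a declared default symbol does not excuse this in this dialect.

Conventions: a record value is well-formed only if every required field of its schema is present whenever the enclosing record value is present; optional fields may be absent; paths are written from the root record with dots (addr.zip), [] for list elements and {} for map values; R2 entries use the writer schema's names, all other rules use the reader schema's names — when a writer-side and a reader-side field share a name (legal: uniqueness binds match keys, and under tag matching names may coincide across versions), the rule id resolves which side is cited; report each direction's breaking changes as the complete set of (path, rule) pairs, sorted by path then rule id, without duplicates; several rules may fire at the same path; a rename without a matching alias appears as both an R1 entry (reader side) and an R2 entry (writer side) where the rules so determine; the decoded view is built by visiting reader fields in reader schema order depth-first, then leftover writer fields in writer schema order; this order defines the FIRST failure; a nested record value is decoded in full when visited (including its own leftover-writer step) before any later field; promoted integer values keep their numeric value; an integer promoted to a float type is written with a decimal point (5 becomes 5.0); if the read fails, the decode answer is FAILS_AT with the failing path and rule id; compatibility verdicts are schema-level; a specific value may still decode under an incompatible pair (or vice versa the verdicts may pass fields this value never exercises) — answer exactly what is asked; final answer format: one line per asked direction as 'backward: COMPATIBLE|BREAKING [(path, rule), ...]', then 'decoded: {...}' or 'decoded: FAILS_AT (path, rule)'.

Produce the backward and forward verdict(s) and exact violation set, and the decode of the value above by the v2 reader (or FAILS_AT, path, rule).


backward: COMPATIBLE []; forward: BREAKING [(kind, R5)]; decoded: {"kind": "HIGH", "codes": [true], "checksum": 0xC0DE, "rating": null, "id": 1}

arrows below run writer -> reader for Device
backward analysis of Device with v2 as reader and v1 as writer:
  writer optional, Channel -> Channel: reader kind maps from writer kind
  writer optional, list<bool> -> list<bool>: reader codes maps from writer codes
  writer required, bytes -> bytes: reader checksum maps from writer checksum
  rating has no writer counterpart
  writer optional, int64 -> int64: reader id maps from writer id
  => backward verdict for Device: COMPATIBLE, no violations
forward analysis of Device with v1 as reader and v2 as writer:
  writer optional, Channel -> Channel: reader kind maps from writer kind
  writer optional, list<bool> -> list<bool>: reader codes maps from writer codes
  writer required, bytes -> bytes: reader checksum maps from writer checksum
  writer optional, int64 -> int64: reader id maps from writer id
  writer field rating has no reader counterpart
  violation R5 at kind
  => forward verdict for Device: BREAKING, 1 violation(s)
migrating the Device value to v2:
  kind := "HIGH" (no value, default fills)
  codes := [true]
  checksum := 0xC0DE
  rating := null (not supplied -> null)
  id := 1
  => decoded: {"kind": "HIGH", "codes": [true], "checksum": 0xC0DE, "rating": null, "id": 1}


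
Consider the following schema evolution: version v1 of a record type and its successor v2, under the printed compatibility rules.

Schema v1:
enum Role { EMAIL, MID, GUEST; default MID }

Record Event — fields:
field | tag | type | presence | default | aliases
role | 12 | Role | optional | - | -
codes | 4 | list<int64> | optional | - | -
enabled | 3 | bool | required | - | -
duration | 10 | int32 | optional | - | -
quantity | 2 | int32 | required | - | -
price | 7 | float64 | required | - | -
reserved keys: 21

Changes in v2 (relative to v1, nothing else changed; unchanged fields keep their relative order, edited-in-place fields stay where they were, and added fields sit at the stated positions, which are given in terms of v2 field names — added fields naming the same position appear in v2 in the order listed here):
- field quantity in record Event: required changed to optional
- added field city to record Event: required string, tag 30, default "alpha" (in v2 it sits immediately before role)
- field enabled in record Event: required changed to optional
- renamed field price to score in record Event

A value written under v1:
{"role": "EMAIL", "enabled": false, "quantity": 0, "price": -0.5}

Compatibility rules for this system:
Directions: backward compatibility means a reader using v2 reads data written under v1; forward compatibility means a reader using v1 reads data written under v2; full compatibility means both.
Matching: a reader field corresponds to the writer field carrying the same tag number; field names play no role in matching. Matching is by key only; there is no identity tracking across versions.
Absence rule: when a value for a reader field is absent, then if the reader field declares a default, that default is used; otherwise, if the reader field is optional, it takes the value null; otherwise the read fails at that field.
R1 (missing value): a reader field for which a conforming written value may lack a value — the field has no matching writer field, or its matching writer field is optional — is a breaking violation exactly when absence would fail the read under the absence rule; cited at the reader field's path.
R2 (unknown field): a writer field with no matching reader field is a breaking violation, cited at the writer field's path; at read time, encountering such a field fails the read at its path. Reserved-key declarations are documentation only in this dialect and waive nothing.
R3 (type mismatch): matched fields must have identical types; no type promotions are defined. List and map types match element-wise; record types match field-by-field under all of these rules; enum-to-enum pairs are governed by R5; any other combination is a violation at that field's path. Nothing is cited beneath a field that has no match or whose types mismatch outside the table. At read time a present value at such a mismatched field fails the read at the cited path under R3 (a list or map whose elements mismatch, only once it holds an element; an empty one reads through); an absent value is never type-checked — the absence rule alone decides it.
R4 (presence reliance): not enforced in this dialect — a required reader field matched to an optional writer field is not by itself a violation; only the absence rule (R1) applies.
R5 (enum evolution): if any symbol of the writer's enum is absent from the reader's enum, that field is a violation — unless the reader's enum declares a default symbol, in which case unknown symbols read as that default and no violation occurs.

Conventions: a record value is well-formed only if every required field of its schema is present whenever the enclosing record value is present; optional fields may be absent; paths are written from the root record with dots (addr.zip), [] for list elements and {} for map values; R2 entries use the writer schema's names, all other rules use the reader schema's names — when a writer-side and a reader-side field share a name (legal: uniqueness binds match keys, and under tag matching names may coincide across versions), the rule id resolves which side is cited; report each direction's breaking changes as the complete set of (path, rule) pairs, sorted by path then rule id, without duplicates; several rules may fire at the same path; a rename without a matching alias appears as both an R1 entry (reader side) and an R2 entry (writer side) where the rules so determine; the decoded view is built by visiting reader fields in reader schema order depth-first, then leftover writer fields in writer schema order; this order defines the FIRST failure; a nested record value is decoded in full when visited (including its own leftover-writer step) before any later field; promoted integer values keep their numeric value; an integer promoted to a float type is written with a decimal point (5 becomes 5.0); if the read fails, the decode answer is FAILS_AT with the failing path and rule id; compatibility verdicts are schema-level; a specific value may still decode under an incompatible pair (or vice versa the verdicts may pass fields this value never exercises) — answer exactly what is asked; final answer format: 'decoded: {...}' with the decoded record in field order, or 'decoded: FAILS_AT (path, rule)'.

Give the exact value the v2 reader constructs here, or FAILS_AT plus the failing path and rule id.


each type pair in Event: writer, then reader
decode walk for Event under reader schema v2:
  city := "alpha" (absent -> default)
  role := "EMAIL"
  codes := null (absent, optional -> null)
  enabled := false
  duration := null (absent, optional -> null)
  quantity := 0
  score := -0.5 (from writer price)
  => decoded: {"city": "alpha", "role": "EMAIL", "codes": null, "enabled": false, "duration": null, "quantity": 0, "score": -0.5}
diffs on Event not affecting the asked answer:
  field quantity in record Event: required changed to optional -> matters for Event compatibility verdicts, not for this value's decode
  field enabled in record Event: required changed to optional -> matters for Event compatibility verdicts, not for this value's decode

decoded: {"city": "alpha", "role": "EMAIL", "codes": null, "enabled": false, "duration": null, "quantity": 0, "score": -0.5}


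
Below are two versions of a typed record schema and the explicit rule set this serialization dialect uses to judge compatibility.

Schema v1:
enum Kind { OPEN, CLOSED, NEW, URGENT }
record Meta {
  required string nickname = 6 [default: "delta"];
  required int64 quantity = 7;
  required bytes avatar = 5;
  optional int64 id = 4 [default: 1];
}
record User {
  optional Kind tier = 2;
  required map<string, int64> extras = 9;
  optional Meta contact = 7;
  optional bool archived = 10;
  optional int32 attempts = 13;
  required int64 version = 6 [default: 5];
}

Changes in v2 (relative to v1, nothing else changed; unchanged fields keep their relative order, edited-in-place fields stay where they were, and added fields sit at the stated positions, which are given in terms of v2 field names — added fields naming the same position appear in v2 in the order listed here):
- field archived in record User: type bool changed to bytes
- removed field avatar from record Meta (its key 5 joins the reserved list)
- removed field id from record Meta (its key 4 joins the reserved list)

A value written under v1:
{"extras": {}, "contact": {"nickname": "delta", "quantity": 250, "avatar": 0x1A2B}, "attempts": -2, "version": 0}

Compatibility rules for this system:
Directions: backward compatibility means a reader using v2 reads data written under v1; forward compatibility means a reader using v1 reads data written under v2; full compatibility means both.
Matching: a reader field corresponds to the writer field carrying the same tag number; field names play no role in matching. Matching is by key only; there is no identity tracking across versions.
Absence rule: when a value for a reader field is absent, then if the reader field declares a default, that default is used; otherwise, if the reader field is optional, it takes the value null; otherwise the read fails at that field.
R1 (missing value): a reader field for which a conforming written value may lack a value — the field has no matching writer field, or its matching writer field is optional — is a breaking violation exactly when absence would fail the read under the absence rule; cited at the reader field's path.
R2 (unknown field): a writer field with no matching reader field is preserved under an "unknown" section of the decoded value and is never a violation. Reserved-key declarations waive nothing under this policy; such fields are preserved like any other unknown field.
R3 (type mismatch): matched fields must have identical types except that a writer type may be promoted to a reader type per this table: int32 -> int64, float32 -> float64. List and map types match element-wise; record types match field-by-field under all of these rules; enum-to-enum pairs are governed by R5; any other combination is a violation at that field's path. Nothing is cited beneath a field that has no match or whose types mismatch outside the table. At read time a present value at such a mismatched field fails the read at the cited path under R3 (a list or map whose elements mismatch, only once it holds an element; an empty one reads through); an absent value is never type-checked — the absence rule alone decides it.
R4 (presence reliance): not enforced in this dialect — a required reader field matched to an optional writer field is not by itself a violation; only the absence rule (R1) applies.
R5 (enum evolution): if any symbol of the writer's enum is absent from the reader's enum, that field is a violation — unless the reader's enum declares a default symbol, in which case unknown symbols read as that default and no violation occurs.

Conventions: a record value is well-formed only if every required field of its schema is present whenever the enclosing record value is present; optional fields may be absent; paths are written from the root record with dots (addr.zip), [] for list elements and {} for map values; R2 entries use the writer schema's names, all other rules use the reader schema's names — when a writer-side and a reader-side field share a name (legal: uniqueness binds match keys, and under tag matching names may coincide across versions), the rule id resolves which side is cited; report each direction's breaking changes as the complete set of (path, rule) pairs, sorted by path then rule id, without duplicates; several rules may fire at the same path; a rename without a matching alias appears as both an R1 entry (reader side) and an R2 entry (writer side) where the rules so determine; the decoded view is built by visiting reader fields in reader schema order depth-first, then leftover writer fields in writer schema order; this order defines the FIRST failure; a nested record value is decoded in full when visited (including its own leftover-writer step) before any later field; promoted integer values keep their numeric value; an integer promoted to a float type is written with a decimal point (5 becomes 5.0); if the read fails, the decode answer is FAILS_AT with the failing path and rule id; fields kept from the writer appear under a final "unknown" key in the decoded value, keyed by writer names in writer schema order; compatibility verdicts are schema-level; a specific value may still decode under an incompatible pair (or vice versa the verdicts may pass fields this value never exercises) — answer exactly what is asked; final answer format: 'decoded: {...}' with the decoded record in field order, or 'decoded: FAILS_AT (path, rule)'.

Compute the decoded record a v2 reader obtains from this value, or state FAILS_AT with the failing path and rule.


the writer's type comes first in each User pair
migrating the User value to v2:
  tier := null (absent, optional -> null)
  extras := {}
  contact.nickname := "delta"
  contact.quantity := 250
  writer contact.avatar: kept under "unknown"
  archived := null (absent, optional -> null)
  attempts := -2
  version := 0
  => decoded: {"tier": null, "extras": {}, "contact": {"nickname": "delta", "quantity": 250, "unknown": {"avatar": 0x1A2B}}, "archived": null, "attempts": -2, "version": 0}
remaining User differences; none change what is asked:
  field archived in record User: type bool changed to bytes -> matters for User compatibility verdicts, not for this value's decode

decoded: {"tier": null, "extras": {}, "contact": {"nickname": "delta", "quantity": 250, "unknown": {"avatar": 0x1A2B}}, "archived": null, "attempts": -2, "version": 0}


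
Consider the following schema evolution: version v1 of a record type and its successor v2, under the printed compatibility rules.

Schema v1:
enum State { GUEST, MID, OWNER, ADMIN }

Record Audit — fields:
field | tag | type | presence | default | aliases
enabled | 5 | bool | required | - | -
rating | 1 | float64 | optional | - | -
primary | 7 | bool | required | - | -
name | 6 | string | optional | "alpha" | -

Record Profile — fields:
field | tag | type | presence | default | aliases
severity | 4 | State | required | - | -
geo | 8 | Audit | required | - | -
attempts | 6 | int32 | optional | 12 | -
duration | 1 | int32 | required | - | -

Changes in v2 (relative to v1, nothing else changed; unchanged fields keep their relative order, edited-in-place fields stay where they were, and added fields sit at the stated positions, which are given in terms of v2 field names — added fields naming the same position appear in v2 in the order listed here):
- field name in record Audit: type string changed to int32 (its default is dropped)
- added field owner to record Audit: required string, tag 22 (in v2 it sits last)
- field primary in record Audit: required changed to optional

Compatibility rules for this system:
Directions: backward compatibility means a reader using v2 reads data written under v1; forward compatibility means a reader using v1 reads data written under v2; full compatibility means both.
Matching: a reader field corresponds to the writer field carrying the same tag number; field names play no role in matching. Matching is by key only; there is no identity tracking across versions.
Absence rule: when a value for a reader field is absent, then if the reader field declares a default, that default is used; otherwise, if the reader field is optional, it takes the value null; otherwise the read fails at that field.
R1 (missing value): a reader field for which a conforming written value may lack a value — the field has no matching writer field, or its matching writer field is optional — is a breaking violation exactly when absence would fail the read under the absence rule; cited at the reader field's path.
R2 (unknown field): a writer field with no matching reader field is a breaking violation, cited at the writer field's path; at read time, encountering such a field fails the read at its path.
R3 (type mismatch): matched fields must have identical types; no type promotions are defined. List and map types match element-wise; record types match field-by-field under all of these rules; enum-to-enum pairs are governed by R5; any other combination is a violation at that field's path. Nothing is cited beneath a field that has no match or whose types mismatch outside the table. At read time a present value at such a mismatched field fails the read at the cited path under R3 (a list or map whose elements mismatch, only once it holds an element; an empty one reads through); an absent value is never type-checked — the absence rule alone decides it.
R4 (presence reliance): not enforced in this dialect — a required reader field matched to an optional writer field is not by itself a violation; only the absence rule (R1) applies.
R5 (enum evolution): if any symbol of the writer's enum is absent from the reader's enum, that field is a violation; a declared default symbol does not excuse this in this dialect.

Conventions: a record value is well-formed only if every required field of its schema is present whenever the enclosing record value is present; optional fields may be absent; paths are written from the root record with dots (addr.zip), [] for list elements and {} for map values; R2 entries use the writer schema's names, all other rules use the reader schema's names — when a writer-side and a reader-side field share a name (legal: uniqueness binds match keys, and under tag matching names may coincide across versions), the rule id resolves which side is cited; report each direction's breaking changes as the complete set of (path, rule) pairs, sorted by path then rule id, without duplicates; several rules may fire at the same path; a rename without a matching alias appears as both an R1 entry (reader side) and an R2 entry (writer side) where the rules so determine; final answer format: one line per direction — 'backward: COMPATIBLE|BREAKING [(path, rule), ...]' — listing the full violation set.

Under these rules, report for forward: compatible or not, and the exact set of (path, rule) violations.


arrows below run writer -> reader for Profile
forward pass over Profile, reader schema v1, writer schema v2:
  severity <- severity (State -> State, writer required)
  geo <- geo (Audit -> Audit, writer required)
  attempts <- attempts (int32 -> int32, writer optional)
  duration <- duration (int32 -> int32, writer required)
  geo.enabled <- geo.enabled (bool -> bool, writer required)
  geo.rating <- geo.rating (float64 -> float64, writer optional)
  geo.primary <- geo.primary (bool -> bool, writer optional)
  geo.name <- geo.name (int32 -> string, writer optional)
  writer geo.owner: unknown to reader
  rule R3 violated at geo.name
  rule R2 violated at geo.owner
  rule R1 violated at geo.primary
  => forward verdict for Profile: BREAKING, 3 violation(s)

forward: BREAKING [(geo.name, R3), (geo.owner, R2), (geo.primary, R1)]


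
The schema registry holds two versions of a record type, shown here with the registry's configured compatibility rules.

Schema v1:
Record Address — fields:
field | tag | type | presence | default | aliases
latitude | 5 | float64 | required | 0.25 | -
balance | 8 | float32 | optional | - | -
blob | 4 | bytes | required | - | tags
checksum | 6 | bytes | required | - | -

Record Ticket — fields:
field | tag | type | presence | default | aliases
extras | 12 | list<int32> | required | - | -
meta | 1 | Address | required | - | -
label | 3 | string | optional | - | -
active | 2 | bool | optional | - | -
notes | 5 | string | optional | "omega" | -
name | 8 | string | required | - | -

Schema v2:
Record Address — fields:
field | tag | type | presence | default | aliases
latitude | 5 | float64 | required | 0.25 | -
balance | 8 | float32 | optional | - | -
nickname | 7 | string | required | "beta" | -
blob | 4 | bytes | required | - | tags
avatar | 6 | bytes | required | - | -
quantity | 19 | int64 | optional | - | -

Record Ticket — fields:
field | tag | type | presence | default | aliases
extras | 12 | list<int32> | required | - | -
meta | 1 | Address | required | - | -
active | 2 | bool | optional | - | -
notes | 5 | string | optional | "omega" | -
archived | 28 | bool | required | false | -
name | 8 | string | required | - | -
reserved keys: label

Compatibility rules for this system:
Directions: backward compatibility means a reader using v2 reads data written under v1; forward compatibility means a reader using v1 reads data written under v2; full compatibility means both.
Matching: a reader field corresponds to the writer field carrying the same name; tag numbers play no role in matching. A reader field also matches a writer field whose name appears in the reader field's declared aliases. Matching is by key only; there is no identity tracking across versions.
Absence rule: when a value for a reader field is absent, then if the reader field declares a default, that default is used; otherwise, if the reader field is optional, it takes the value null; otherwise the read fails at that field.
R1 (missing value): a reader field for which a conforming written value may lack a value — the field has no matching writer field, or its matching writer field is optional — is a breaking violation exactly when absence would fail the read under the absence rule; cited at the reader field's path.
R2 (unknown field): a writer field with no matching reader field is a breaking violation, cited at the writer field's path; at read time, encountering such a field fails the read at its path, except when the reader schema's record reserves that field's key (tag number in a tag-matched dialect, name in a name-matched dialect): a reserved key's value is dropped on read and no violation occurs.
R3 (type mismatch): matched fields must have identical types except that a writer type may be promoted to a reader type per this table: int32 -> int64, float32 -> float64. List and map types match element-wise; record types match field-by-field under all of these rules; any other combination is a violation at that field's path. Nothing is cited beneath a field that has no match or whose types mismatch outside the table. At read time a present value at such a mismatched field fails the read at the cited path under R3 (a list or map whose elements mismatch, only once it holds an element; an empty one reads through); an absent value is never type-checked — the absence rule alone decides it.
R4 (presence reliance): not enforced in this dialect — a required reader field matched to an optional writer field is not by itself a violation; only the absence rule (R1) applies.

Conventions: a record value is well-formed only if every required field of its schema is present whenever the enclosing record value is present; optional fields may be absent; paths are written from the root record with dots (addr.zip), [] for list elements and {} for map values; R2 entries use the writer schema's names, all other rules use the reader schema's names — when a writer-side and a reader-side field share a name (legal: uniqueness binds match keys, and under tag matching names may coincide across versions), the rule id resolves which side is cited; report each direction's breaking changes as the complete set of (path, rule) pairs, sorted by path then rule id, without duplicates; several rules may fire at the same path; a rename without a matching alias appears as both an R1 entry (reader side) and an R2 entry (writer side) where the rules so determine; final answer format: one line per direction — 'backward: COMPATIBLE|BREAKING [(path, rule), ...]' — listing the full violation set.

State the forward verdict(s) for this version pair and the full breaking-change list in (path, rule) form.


forward: BREAKING [(archived, R2), (meta.avatar, R2), (meta.checksum, R1), (meta.nickname, R2), (meta.quantity, R2)]

each type pair in Ticket: writer, then reader
checking forward for Ticket: reader v1 against writer v2:
  extras: paired with writer extras (list<int32> -> list<int32>; writer required)
  meta: paired with writer meta (Address -> Address; writer required)
  no writer field matches reader label
  active: paired with writer active (bool -> bool; writer optional)
  notes: paired with writer notes (string -> string; writer optional)
  name: paired with writer name (string -> string; writer required)
  leftover writer field: archived
  meta.latitude: paired with writer meta.latitude (float64 -> float64; writer required)
  meta.balance: paired with writer meta.balance (float32 -> float32; writer optional)
  meta.blob: paired with writer meta.blob (bytes -> bytes; writer required)
  no writer field matches reader meta.checksum
  leftover writer field: meta.nickname
  leftover writer field: meta.avatar
  leftover writer field: meta.quantity
  violation R2 at archived
  violation R2 at meta.avatar
  violation R1 at meta.checksum
  violation R2 at meta.nickname
  violation R2 at meta.quantity
  forward on Ticket therefore BREAKING (5)
diffs on Ticket not affecting the asked answer:
  removed field label from record Ticket (its key "label" joins the reserved list) -> fires no rule on Ticket, leaving the asked answer as it is


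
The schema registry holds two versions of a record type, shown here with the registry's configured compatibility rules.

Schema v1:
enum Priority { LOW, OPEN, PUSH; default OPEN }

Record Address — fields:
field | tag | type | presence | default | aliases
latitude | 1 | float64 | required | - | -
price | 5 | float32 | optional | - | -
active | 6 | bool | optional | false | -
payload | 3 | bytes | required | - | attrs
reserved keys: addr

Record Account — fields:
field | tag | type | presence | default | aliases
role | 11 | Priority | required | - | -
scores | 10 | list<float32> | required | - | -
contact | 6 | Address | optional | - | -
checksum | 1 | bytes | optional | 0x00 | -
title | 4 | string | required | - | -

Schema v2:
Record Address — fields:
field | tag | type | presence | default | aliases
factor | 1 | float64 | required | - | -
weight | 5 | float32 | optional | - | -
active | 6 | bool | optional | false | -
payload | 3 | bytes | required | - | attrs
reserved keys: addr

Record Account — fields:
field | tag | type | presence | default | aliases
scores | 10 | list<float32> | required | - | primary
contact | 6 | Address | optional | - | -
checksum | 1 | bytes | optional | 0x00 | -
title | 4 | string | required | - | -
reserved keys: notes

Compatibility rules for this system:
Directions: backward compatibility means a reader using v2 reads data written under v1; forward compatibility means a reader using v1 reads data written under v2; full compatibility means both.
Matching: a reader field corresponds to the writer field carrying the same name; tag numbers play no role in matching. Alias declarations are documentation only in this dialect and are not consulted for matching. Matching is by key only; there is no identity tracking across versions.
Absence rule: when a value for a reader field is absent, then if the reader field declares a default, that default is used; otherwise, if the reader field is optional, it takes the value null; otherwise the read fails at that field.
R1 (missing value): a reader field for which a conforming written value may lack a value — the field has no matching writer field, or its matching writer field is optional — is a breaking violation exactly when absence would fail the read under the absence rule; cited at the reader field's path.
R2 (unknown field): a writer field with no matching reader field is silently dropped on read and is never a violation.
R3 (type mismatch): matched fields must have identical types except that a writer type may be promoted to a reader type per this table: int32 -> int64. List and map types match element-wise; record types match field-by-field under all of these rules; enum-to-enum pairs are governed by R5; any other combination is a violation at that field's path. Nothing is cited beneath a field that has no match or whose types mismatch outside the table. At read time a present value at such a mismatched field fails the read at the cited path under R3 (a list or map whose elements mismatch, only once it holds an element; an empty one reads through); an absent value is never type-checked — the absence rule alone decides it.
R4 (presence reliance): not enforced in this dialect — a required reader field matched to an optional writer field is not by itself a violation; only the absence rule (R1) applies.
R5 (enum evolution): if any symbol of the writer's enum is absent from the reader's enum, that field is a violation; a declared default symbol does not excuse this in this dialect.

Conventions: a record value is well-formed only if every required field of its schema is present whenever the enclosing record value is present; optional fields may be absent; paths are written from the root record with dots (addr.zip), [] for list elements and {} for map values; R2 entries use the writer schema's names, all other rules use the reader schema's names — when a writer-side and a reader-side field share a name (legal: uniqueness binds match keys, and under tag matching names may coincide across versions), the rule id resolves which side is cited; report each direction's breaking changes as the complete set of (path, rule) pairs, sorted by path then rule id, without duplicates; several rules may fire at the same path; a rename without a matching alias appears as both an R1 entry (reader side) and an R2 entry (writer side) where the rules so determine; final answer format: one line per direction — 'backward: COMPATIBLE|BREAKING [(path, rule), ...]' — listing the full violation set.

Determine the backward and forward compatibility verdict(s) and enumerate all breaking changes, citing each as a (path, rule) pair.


backward: BREAKING [(contact.factor, R1)]; forward: BREAKING [(contact.latitude, R1), (role, R1)]

the writer's type comes first in each Account pair
backward on Account — v2 reading data written by v1:
  scores: list<float32> -> list<float32>, writer required; from scores
  contact: Address -> Address, writer optional; from contact
  checksum: bytes -> bytes, writer optional; from checksum
  title: string -> string, writer required; from title
  writer role: unknown to reader
  contact.factor: no writer-side match
  contact.weight: no writer-side match
  contact.active: bool -> bool, writer optional; from contact.active
  contact.payload: bytes -> bytes, writer required; from contact.payload
  writer contact.latitude: unknown to reader
  writer contact.price: unknown to reader
  rule R1 violated at contact.factor
  => backward: BREAKING (1)
forward on Account — v1 reading data written by v2:
  role: no writer-side match
  scores: list<float32> -> list<float32>, writer required; from scores
  contact: Address -> Address, writer optional; from contact
  checksum: bytes -> bytes, writer optional; from checksum
  title: string -> string, writer required; from title
  contact.latitude: no writer-side match
  contact.price: no writer-side match
  contact.active: bool -> bool, writer optional; from contact.active
  contact.payload: bytes -> bytes, writer required; from contact.payload
  writer contact.factor: unknown to reader
  writer contact.weight: unknown to reader
  rule R1 violated at contact.latitude
  rule R1 violated at role
  => forward: BREAKING (2)


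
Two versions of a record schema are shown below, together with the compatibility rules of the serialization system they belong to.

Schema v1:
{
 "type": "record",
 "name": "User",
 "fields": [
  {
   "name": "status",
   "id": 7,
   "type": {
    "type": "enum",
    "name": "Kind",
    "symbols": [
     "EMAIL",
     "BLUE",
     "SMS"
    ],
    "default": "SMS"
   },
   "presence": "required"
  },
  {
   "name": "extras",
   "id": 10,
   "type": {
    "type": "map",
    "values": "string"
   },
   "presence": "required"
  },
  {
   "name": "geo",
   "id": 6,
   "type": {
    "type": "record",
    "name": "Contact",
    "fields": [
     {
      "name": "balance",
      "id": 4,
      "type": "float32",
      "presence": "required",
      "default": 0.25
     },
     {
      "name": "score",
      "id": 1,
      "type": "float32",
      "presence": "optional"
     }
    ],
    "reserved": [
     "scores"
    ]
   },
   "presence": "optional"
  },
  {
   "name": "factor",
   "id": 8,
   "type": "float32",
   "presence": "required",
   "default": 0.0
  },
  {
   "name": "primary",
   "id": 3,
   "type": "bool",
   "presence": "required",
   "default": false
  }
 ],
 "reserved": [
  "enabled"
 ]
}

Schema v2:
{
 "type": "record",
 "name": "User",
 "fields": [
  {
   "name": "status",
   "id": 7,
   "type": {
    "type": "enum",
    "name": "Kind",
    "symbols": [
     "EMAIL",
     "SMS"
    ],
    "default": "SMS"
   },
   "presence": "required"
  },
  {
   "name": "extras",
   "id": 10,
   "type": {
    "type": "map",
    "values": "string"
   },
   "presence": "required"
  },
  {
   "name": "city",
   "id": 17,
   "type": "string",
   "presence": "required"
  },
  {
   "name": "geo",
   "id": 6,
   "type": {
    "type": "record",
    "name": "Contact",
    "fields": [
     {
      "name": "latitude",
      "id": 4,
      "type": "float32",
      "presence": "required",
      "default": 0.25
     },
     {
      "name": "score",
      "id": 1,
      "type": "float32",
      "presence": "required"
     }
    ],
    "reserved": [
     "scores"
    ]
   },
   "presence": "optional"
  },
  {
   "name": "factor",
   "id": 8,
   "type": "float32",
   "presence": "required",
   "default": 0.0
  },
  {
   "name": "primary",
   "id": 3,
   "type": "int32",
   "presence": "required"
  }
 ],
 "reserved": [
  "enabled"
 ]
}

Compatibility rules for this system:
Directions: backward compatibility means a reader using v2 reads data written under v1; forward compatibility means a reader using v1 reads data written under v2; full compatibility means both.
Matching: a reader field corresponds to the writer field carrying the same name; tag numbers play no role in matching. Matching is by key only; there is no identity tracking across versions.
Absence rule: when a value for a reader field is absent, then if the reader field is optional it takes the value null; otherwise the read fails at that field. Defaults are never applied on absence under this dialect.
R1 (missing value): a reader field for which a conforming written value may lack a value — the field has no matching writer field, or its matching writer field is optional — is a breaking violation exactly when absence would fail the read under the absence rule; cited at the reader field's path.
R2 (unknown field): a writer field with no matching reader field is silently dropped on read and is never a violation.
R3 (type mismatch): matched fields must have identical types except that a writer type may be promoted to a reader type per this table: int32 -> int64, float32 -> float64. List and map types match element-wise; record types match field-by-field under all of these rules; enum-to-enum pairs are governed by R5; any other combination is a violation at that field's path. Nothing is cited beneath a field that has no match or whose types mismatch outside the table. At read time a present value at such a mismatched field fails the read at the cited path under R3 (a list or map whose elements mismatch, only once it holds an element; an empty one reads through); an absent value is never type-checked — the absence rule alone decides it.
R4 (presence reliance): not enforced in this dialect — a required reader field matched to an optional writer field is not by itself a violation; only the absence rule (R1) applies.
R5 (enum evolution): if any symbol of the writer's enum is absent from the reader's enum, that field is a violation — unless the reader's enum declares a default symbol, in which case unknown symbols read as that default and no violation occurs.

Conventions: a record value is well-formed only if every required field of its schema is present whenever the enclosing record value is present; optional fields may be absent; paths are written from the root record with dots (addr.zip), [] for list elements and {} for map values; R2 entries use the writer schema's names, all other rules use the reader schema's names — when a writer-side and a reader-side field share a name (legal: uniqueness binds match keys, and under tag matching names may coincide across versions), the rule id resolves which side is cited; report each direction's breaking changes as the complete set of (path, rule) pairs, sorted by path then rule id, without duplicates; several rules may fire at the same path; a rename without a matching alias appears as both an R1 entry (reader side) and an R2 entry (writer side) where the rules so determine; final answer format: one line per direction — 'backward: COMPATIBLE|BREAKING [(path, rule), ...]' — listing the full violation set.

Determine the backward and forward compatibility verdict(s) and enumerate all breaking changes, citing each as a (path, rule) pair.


each type pair in User: writer, then reader
checking backward for User: reader v2 against writer v1:
  Kind -> Kind, writer required: status aligns to status
  map<string, string> -> map<string, string>, writer required: extras aligns to extras
  city: no writer-side match
  Contact -> Contact, writer optional: geo aligns to geo
  float32 -> float32, writer required: factor aligns to factor
  bool -> int32, writer required: primary aligns to primary
  geo.latitude: no writer-side match
  float32 -> float32, writer optional: geo.score aligns to geo.score
  leftover writer field: geo.balance
  violation R1 at city
  violation R1 at geo.latitude
  violation R1 at geo.score
  violation R3 at primary
  => 4 violation(s): backward is BREAKING for User
checking forward for User: reader v1 against writer v2:
  Kind -> Kind, writer required: status aligns to status
  map<string, string> -> map<string, string>, writer required: extras aligns to extras
  Contact -> Contact, writer optional: geo aligns to geo
  float32 -> float32, writer required: factor aligns to factor
  int32 -> bool, writer required: primary aligns to primary
  leftover writer field: city
  geo.balance: no writer-side match
  float32 -> float32, writer required: geo.score aligns to geo.score
  leftover writer field: geo.latitude
  violation R1 at geo.balance
  violation R3 at primary
  => 2 violation(s): forward is BREAKING for User

backward: BREAKING [(city, R1), (geo.latitude, R1), (geo.score, R1), (primary, R3)]; forward: BREAKING [(geo.balance, R1), (primary, R3)]
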